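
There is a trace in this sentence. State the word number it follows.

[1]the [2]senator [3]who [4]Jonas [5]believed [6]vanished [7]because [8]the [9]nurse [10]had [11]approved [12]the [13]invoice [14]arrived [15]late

The displaced element is "the senator" (word 2).
It is linked across 1 clause boundary (Ø).
It functions as the subject of "vanished", so the gap sits immediately after word 5 ("believed").
Base order: Jonas believed the senator vanished because the nurse had approved the invoice.

5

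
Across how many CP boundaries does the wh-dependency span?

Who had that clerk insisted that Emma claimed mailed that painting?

"who" is extracted from the subject of "mailed".
Boundaries crossed, outermost first: [that], [Ø] — 2 in total.

2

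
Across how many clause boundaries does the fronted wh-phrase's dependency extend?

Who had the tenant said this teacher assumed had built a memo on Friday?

"who" is extracted from the subject of "built".
Boundaries crossed, outermost first: [Ø], [Ø] — 2 in total.

2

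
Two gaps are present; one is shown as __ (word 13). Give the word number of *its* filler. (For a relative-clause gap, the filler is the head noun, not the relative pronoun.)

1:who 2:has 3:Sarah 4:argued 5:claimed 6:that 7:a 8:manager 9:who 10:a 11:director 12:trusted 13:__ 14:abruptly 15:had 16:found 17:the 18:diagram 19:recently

8

The marked gap is inside the relative clause, the direct object of "trusted".
Its filler is the head noun "manager" (via "who"), at word 8.
(The other dependency links word 1 to a gap after word 4.)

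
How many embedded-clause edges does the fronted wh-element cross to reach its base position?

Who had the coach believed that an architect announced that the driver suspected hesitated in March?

"who" is extracted from the subject of "hesitated".
Boundaries crossed, outermost first: [that], [that], [Ø] — 3 in total.

3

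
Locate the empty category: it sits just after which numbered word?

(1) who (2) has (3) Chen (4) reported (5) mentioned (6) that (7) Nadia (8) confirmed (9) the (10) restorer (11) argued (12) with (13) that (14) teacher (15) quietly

The displaced element is "who" (word 1).
It is linked across 1 clause boundary (Ø).
It functions as the subject of "mentioned", so the gap sits immediately after word 4 ("reported").
Base order: Chen has reported that who mentioned that Nadia confirmed the restorer argued with that teacher quietly.

4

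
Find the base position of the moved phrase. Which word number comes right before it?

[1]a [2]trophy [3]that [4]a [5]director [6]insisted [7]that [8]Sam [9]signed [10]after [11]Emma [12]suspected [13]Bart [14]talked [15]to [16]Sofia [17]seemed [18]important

9

The displaced element is "a trophy" (word 2).
It is linked across 1 clause boundary (that).
It functions as the direct object of "signed", so the gap sits immediately after word 9 ("signed").
Base order: A director insisted that Sam signed a trophy after Emma suspected Bart talked to Sofia.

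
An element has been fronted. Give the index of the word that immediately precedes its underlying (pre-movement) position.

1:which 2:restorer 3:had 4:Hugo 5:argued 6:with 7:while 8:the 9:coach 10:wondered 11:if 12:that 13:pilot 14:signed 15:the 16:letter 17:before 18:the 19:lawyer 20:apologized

6

The displaced element is "which restorer" (word 2).
It functions as the object of the preposition "with" of "argued", so the gap sits immediately after word 6 ("with").
Base order: Hugo had argued with which restorer while the coach wondered if that pilot signed the letter before the lawyer apologized.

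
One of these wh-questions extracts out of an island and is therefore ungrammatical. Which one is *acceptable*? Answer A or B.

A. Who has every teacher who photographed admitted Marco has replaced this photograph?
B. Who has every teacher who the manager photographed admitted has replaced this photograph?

In A, the wh-phrase is extracted from inside a complex-NP island (relative clause) (introduced by "who"), which blocks movement.
In B, the extraction path crosses only that-complement boundaries, which are transparent.
So B is grammatical.

B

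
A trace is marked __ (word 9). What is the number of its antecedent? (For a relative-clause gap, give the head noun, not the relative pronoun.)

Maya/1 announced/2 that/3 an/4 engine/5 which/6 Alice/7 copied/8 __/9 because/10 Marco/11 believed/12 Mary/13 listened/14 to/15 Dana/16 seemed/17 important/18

The gap at 9 is the object of "copied", inside a relative clause.
The relative pronoun is "which" (word 6); it is bound by the head noun immediately before it.
Its filler is the head noun "engine", at word 5.

5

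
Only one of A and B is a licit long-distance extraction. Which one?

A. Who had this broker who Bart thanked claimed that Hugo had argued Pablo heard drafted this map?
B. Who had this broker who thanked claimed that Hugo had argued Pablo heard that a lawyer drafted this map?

In B, the wh-phrase is extracted from inside a complex-NP island (relative clause) (introduced by "who"), which blocks movement.
In A, the extraction path crosses only that-complement boundaries, which are transparent.
So A is grammatical.

A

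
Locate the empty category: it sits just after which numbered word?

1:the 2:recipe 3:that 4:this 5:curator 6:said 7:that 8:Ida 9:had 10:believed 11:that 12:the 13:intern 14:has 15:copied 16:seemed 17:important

15

The displaced element is "the recipe" (word 2).
It is linked across 2 clause boundaries (that → that).
It functions as the direct object of "copied", so the gap sits immediately after word 15 ("copied").
Base order: This curator said that Ida had believed that the intern has copied the recipe.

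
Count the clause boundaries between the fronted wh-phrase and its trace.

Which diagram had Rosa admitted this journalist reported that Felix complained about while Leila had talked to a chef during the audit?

2

"which diagram" is extracted from the PP object of "complained".
Boundaries crossed, outermost first: [Ø], [that] — 2 in total.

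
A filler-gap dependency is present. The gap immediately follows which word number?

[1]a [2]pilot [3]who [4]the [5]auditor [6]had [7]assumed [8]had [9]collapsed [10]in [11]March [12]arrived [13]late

The displaced element is "a pilot" (word 2).
It is linked across 1 clause boundary (Ø).
It functions as the subject of "collapsed", so the gap sits immediately after word 7 ("assumed").
Base order: The auditor had assumed a pilot had collapsed in March.

7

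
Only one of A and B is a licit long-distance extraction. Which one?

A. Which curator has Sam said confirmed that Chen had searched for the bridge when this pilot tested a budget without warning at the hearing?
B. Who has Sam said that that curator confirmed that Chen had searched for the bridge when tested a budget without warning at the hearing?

A

In B, the wh-phrase is extracted from inside an adjunct island (introduced by "when"), which blocks movement.
In A, the extraction path crosses only that-complement boundaries, which are transparent.
So A is grammatical.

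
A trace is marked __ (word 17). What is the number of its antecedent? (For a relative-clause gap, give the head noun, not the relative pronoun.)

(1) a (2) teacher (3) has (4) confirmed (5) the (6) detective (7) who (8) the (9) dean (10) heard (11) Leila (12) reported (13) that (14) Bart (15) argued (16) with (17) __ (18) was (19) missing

The gap at 17 is the prepositional object of "argued", inside a relative clause.
The relative pronoun is "who" (word 7); it is bound by the head noun immediately before it.
Its filler is the head noun "detective", at word 6.

6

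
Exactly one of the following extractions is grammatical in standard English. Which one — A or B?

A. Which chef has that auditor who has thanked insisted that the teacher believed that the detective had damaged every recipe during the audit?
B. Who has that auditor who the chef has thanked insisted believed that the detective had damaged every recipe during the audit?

In A, the wh-phrase is extracted from inside a complex-NP island (relative clause) (introduced by "who"), which blocks movement.
In B, the extraction path crosses only that-complement boundaries, which are transparent.
So B is grammatical.

B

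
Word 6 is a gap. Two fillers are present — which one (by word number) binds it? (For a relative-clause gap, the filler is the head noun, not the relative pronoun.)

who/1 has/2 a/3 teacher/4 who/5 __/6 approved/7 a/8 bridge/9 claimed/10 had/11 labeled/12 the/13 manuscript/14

The marked gap is inside the relative clause, the subject of "approved".
Its filler is the head noun "teacher" (via "who"), at word 4.
(The other dependency links word 1 to a gap after word 10.)

4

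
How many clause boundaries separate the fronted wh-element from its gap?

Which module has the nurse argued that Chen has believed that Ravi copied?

2

"which module" is extracted from the object of "copied".
Boundaries crossed, outermost first: [that], [that] — 2 in total.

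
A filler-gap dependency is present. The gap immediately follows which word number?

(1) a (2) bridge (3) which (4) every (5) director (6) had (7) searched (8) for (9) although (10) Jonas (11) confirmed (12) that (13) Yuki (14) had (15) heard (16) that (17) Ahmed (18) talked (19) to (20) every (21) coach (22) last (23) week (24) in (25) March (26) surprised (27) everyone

The displaced element is "a bridge" (word 2).
It functions as the object of the preposition "for" of "searched", so the gap sits immediately after word 8 ("for").
Base order: Every director had searched for a bridge although Jonas confirmed that Yuki had heard that Ahmed talked to every coach last week in March.

8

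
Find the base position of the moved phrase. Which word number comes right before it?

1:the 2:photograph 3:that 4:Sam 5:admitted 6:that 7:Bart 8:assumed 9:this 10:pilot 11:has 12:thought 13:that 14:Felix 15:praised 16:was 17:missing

The displaced element is "the photograph" (word 2).
It is linked across 3 clause boundaries (that → Ø → that).
It functions as the direct object of "praised", so the gap sits immediately after word 15 ("praised").
Base order: Sam admitted that Bart assumed this pilot has thought that Felix praised the photograph.

15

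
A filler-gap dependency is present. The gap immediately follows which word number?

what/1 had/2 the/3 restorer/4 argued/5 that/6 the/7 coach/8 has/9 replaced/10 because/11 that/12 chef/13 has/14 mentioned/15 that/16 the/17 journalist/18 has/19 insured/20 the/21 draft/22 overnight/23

10

The displaced element is "what" (word 1).
It is linked across 1 clause boundary (that).
It functions as the direct object of "replaced", so the gap sits immediately after word 10 ("replaced").
Base order: The restorer had argued that the coach has replaced what because that chef has mentioned that the journalist has insured the draft overnight.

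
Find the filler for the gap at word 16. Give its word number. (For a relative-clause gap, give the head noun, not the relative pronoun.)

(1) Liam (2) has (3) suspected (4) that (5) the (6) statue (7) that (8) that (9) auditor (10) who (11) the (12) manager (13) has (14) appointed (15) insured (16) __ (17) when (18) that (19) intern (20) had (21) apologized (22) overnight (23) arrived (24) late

6

The gap at 16 is the object of "insured", inside a relative clause.
The relative pronoun is "that" (word 7); it is bound by the head noun immediately before it.
Its filler is the head noun "statue", at word 6.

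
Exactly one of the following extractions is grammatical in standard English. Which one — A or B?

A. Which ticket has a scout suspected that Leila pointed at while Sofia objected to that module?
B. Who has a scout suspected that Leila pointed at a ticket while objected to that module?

In B, the wh-phrase is extracted from inside an adjunct island (introduced by "while"), which blocks movement.
In A, the extraction path crosses only that-complement boundaries, which are transparent.
So A is grammatical.

A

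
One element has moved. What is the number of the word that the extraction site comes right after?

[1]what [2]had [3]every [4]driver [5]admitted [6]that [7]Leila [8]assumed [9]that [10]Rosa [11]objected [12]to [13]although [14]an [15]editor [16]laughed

The displaced element is "what" (word 1).
It is linked across 2 clause boundaries (that → that).
It functions as the object of the preposition "to" of "objected", so the gap sits immediately after word 12 ("to").
Base order: Every driver had admitted that Leila assumed that Rosa objected to what although an editor laughed.

12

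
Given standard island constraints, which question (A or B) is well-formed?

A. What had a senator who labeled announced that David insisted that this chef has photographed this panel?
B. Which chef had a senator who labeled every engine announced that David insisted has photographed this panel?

In A, the wh-phrase is extracted from inside a complex-NP island (relative clause) (introduced by "who"), which blocks movement.
In B, the extraction path crosses only that-complement boundaries, which are transparent.
So B is grammatical.

B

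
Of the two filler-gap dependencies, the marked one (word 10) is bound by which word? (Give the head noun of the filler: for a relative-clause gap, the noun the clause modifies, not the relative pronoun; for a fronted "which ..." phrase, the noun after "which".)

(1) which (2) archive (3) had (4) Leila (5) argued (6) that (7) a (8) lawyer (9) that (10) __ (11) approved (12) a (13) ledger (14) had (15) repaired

The marked gap is inside the relative clause, the subject of "approved".
Its filler is the head noun "lawyer" (via "that"), at word 8.
(The other dependency links word 2 to a gap after word 15.)

8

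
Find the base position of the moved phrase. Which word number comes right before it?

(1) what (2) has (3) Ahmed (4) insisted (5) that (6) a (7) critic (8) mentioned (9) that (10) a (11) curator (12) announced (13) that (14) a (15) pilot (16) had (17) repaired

17

The displaced element is "what" (word 1).
It is linked across 3 clause boundaries (that → that → that).
It functions as the direct object of "repaired", so the gap sits immediately after word 17 ("repaired").
Base order: Ahmed has insisted that a critic mentioned that a curator announced that a pilot had repaired what.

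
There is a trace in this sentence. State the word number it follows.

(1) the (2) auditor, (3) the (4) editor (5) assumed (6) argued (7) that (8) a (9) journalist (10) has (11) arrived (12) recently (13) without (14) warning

The displaced element is "the auditor" (word 2).
It is linked across 1 clause boundary (Ø).
It functions as the subject of "argued", so the gap sits immediately after word 5 ("assumed").
Base order: The editor assumed that the auditor argued that a journalist has arrived recently without warning.

5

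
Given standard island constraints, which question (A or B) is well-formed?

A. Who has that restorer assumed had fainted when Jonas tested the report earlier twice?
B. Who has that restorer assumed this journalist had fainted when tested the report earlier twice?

In B, the wh-phrase is extracted from inside an adjunct island (introduced by "when"), which blocks movement.
In A, the extraction path crosses only that-complement boundaries, which are transparent.
So A is grammatical.

A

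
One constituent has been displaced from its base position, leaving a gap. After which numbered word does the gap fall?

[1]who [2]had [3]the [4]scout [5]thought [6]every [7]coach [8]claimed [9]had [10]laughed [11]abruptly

8

The displaced element is "who" (word 1).
It is linked across 2 clause boundaries (Ø → Ø).
It functions as the subject of "laughed", so the gap sits immediately after word 8 ("claimed").
Base order: The scout had thought every coach claimed who had laughed abruptly.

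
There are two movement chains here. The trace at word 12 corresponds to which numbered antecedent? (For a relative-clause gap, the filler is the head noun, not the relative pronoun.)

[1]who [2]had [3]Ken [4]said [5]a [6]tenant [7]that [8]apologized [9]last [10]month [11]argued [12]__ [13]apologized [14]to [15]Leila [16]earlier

1

The marked gap is the subject of "apologized".
Its filler is the fronted wh-phrase "who", at word 1.
(The other dependency links word 6 to a gap after word 7.)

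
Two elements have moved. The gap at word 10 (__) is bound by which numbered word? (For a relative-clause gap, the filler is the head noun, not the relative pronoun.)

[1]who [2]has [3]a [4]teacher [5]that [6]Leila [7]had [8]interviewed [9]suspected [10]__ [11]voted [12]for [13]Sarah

1

The marked gap is the subject of "voted".
Its filler is the fronted wh-phrase "who", at word 1.
(The other dependency links word 4 to a gap after word 8.)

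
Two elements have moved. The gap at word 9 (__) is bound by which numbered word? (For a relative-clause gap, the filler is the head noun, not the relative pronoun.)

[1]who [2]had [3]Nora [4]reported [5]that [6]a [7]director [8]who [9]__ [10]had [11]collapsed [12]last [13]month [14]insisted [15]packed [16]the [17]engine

7

The marked gap is inside the relative clause, the subject of "collapsed".
Its filler is the head noun "director" (via "who"), at word 7.
(The other dependency links word 1 to a gap after word 14.)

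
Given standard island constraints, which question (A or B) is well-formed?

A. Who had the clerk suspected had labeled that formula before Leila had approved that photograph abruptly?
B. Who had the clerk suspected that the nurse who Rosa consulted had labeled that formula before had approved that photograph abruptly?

A

In B, the wh-phrase is extracted from inside an adjunct island (introduced by "before"), which blocks movement.
In A, the extraction path crosses only that-complement boundaries, which are transparent.
So A is grammatical.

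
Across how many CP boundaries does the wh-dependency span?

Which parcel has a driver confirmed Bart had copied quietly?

1

"which parcel" is extracted from the object of "copied".
Boundaries crossed, outermost first: [Ø] — 1 in total.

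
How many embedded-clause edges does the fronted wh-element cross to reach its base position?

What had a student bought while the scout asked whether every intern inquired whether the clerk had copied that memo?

"what" originates inside the matrix clause — no clause boundary is crossed.

0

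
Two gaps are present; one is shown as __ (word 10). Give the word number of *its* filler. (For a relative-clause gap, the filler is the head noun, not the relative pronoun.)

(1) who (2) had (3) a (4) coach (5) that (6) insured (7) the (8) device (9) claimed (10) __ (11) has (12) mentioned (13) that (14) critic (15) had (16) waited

1

The marked gap is the subject of "mentioned".
Its filler is the fronted wh-phrase "who", at word 1.
(The other dependency links word 4 to a gap after word 5.)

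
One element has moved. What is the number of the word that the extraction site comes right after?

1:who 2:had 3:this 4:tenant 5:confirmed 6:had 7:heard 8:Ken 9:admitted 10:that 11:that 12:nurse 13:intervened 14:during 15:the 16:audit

5

The displaced element is "who" (word 1).
It is linked across 1 clause boundary (Ø).
It functions as the subject of "heard", so the gap sits immediately after word 5 ("confirmed").
Base order: This tenant had confirmed that who had heard Ken admitted that that nurse intervened during the audit.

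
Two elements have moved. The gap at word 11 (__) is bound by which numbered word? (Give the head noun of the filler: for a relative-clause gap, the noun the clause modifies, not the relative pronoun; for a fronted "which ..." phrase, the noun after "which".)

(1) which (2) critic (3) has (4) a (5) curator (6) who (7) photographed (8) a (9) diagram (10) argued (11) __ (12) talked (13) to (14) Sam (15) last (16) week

The marked gap is the subject of "talked".
Its filler is the fronted wh-phrase "which critic", at word 2.
(The other dependency links word 5 to a gap after word 6.)

2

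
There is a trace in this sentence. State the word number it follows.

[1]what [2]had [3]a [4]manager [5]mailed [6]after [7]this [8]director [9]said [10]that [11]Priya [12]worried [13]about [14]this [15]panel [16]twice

5

The displaced element is "what" (word 1).
It functions as the direct object of "mailed", so the gap sits immediately after word 5 ("mailed").
Base order: A manager had mailed what after this director said that Priya worried about this panel twice.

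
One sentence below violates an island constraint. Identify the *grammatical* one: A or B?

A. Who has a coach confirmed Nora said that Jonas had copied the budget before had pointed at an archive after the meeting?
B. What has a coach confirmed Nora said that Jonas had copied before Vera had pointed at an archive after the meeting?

B

In A, the wh-phrase is extracted from inside an adjunct island (introduced by "before"), which blocks movement.
In B, the extraction path crosses only that-complement boundaries, which are transparent.
So B is grammatical.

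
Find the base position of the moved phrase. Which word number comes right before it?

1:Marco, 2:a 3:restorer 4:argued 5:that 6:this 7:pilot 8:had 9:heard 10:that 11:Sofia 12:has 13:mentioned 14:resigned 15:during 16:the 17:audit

13

The displaced element is "Marco" (word 1).
It is linked across 3 clause boundaries (that → that → Ø).
It functions as the subject of "resigned", so the gap sits immediately after word 13 ("mentioned").
Base order: A restorer argued that this pilot had heard that Sofia has mentioned that Marco resigned during the audit.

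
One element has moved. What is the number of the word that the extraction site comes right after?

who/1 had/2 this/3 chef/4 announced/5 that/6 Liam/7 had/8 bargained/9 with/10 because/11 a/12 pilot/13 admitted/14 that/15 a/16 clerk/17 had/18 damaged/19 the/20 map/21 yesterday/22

10

The displaced element is "who" (word 1).
It is linked across 1 clause boundary (that).
It functions as the object of the preposition "with" of "bargained", so the gap sits immediately after word 10 ("with").
Base order: This chef had announced that Liam had bargained with who because a pilot admitted that a clerk had damaged the map yesterday.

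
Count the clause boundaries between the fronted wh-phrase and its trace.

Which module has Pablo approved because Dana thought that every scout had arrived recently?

"which module" originates inside the matrix clause — no clause boundary is crossed.

0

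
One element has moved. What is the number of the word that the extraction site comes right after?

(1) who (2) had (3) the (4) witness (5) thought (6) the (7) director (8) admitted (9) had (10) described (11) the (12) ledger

The displaced element is "who" (word 1).
It is linked across 2 clause boundaries (Ø → Ø).
It functions as the subject of "described", so the gap sits immediately after word 8 ("admitted").
Base order: The witness had thought the director admitted that who had described the ledger.

8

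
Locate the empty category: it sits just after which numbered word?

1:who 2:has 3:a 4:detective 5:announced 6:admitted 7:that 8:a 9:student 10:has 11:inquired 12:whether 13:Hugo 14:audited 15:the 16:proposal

The displaced element is "who" (word 1).
It is linked across 1 clause boundary (Ø).
It functions as the subject of "admitted", so the gap sits immediately after word 5 ("announced").
Base order: A detective has announced that who admitted that a student has inquired whether Hugo audited the proposal.

5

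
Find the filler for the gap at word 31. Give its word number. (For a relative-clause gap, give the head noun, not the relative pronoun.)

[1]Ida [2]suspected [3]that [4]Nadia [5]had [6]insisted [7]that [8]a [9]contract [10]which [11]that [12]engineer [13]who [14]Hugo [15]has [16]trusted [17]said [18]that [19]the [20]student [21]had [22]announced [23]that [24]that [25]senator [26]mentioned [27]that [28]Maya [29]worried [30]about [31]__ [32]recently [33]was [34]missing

9

The gap at 31 is the prepositional object of "worried", inside a relative clause.
The relative pronoun is "which" (word 10); it is bound by the head noun immediately before it.
Its filler is the head noun "contract", at word 9.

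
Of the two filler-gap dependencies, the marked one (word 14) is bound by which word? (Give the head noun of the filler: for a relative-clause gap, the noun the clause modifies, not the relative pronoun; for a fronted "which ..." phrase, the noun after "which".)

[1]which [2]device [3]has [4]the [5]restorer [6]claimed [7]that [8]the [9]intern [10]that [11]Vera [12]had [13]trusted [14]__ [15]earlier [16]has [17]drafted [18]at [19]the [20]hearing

9

The marked gap is inside the relative clause, the direct object of "trusted".
Its filler is the head noun "intern" (via "that"), at word 9.
(The other dependency links word 2 to a gap after word 17.)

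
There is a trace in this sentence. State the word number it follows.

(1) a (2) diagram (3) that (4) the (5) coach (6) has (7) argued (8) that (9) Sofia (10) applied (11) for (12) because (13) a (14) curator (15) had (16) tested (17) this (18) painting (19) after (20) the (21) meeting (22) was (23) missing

The displaced element is "a diagram" (word 2).
It is linked across 1 clause boundary (that).
It functions as the object of the preposition "for" of "applied", so the gap sits immediately after word 11 ("for").
Base order: The coach has argued that Sofia applied for a diagram because a curator had tested this painting after the meeting.

11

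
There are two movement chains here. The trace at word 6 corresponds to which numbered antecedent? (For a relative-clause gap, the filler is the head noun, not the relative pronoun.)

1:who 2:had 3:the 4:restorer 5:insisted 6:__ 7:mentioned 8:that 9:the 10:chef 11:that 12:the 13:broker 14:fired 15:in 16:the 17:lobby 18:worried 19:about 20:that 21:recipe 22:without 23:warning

1

The marked gap is the subject of "mentioned".
Its filler is the fronted wh-phrase "who", at word 1.
(The other dependency links word 10 to a gap after word 14.)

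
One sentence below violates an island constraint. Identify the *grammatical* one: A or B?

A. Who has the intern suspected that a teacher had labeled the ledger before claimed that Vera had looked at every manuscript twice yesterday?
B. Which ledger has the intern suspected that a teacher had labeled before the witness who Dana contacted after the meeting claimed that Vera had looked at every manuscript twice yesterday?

B

In A, the wh-phrase is extracted from inside an adjunct island (introduced by "before"), which blocks movement.
In B, the extraction path crosses only that-complement boundaries, which are transparent.
So B is grammatical.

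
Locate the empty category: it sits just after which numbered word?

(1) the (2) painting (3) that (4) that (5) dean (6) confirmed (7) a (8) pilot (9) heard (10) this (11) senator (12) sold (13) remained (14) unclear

12

The displaced element is "the painting" (word 2).
It is linked across 2 clause boundaries (Ø → Ø).
It functions as the direct object of "sold", so the gap sits immediately after word 12 ("sold").
Base order: That dean confirmed a pilot heard this senator sold the painting.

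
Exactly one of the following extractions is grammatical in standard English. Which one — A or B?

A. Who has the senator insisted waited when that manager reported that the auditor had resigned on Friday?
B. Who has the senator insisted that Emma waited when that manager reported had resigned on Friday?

A

In B, the wh-phrase is extracted from inside an adjunct island (introduced by "when"), which blocks movement.
In A, the extraction path crosses only that-complement boundaries, which are transparent.
So A is grammatical.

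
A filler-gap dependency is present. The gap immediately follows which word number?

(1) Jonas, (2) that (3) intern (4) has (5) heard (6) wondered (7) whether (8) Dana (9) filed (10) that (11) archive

5

The displaced element is "Jonas" (word 1).
It is linked across 1 clause boundary (Ø).
It functions as the subject of "wondered", so the gap sits immediately after word 5 ("heard").
Base order: That intern has heard that Jonas wondered whether Dana filed that archive.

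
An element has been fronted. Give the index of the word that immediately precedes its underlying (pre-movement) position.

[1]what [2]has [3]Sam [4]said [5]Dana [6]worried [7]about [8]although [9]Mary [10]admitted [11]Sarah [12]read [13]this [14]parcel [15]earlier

The displaced element is "what" (word 1).
It is linked across 1 clause boundary (Ø).
It functions as the object of the preposition "about" of "worried", so the gap sits immediately after word 7 ("about").
Base order: Sam has said Dana worried about what although Mary admitted Sarah read this parcel earlier.

7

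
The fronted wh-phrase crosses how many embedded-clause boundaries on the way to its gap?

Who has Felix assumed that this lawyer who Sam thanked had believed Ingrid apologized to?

2

"who" is extracted from the PP object of "apologized".
Boundaries crossed, outermost first: [that], [Ø] — 2 in total.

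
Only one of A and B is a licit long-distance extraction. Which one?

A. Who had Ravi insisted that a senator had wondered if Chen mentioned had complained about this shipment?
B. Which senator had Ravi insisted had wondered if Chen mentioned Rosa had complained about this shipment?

In A, the wh-phrase is extracted from inside a wh-island (introduced by "if"), which blocks movement.
In B, the extraction path crosses only that-complement boundaries, which are transparent.
So B is grammatical.

B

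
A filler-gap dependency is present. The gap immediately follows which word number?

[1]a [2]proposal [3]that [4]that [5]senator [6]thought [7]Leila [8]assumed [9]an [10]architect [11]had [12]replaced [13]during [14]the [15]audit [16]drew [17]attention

The displaced element is "a proposal" (word 2).
It is linked across 2 clause boundaries (Ø → Ø).
It functions as the direct object of "replaced", so the gap sits immediately after word 12 ("replaced").
Base order: That senator thought Leila assumed an architect had replaced a proposal during the audit.

12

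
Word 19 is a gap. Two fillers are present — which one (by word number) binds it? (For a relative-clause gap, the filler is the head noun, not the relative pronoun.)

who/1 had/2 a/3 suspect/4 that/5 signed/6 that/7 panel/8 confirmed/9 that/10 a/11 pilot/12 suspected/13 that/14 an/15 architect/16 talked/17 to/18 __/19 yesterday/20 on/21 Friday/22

1

The marked gap is the object of the preposition "to" of "talked".
Its filler is the fronted wh-phrase "who", at word 1.
(The other dependency links word 4 to a gap after word 5.)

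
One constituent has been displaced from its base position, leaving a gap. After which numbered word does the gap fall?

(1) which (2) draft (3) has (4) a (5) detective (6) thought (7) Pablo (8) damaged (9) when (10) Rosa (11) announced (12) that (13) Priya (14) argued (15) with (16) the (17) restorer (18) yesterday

The displaced element is "which draft" (word 2).
It is linked across 1 clause boundary (Ø).
It functions as the direct object of "damaged", so the gap sits immediately after word 8 ("damaged").
Base order: A detective has thought Pablo damaged which draft when Rosa announced that Priya argued with the restorer yesterday.

8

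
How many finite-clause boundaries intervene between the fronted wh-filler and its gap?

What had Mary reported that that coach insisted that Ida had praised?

"what" is extracted from the object of "praised".
Boundaries crossed, outermost first: [that], [that] — 2 in total.

2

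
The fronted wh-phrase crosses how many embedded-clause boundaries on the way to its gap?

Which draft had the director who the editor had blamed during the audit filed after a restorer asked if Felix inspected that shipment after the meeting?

0

"which draft" originates inside the matrix clause — no clause boundary is crossed.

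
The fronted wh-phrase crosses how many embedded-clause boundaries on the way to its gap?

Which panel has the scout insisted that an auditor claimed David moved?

"which panel" is extracted from the object of "moved".
Boundaries crossed, outermost first: [that], [Ø] — 2 in total.

2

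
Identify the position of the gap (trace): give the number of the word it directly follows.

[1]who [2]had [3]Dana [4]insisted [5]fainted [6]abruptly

4

The displaced element is "who" (word 1).
It is linked across 1 clause boundary (Ø).
It functions as the subject of "fainted", so the gap sits immediately after word 4 ("insisted").
Base order: Dana had insisted that who fainted abruptly.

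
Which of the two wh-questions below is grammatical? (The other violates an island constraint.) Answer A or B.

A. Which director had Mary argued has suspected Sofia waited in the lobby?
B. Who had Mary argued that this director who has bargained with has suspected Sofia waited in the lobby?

A

In B, the wh-phrase is extracted from inside a complex-NP island (relative clause) (introduced by "who"), which blocks movement.
In A, the extraction path crosses only that-complement boundaries, which are transparent.
So A is grammatical.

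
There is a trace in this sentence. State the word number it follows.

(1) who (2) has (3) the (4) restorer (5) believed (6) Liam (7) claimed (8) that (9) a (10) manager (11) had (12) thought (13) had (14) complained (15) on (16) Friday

The displaced element is "who" (word 1).
It is linked across 3 clause boundaries (Ø → that → Ø).
It functions as the subject of "complained", so the gap sits immediately after word 12 ("thought").
Base order: The restorer has believed Liam claimed that a manager had thought that who had complained on Friday.

12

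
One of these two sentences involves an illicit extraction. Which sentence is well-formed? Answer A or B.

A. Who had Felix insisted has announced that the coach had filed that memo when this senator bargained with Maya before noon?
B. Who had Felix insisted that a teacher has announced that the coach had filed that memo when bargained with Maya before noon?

In B, the wh-phrase is extracted from inside an adjunct island (introduced by "when"), which blocks movement.
In A, the extraction path crosses only that-complement boundaries, which are transparent.
So A is grammatical.

A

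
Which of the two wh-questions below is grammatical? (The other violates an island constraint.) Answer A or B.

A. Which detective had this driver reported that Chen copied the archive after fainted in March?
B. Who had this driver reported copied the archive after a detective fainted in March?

In A, the wh-phrase is extracted from inside an adjunct island (introduced by "after"), which blocks movement.
In B, the extraction path crosses only that-complement boundaries, which are transparent.
So B is grammatical.

B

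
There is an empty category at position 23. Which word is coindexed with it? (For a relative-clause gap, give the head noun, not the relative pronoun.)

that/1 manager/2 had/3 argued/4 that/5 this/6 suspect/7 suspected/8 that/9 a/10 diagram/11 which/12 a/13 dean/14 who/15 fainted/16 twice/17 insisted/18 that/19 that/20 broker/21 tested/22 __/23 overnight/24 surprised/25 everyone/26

The gap at 23 is the object of "tested", inside a relative clause.
The relative pronoun is "which" (word 12); it is bound by the head noun immediately before it.
Its filler is the head noun "diagram", at word 11.

11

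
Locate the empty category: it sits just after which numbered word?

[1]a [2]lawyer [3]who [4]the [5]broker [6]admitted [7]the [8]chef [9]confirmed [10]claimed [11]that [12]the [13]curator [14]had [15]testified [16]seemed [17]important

9

The displaced element is "a lawyer" (word 2).
It is linked across 2 clause boundaries (Ø → Ø).
It functions as the subject of "claimed", so the gap sits immediately after word 9 ("confirmed").
Base order: The broker admitted the chef confirmed that a lawyer claimed that the curator had testified.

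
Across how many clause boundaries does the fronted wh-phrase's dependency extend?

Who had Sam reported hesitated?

"who" is extracted from the subject of "hesitated".
Boundaries crossed, outermost first: [Ø] — 1 in total.

1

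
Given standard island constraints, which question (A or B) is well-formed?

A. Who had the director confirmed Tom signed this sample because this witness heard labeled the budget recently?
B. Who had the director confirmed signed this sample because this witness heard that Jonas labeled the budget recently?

In A, the wh-phrase is extracted from inside an adjunct island (introduced by "because"), which blocks movement.
In B, the extraction path crosses only that-complement boundaries, which are transparent.
So B is grammatical.

B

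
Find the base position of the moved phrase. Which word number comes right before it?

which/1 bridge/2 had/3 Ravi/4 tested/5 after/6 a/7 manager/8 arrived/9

The displaced element is "which bridge" (word 2).
It functions as the direct object of "tested", so the gap sits immediately after word 5 ("tested").
Base order: Ravi had tested which bridge after a manager arrived.

5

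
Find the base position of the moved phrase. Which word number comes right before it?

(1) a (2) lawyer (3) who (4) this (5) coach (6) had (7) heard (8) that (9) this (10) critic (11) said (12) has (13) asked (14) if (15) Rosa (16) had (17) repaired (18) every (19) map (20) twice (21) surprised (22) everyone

11

The displaced element is "a lawyer" (word 2).
It is linked across 2 clause boundaries (that → Ø).
It functions as the subject of "asked", so the gap sits immediately after word 11 ("said").
Base order: This coach had heard that this critic said that a lawyer has asked if Rosa had repaired every map twice.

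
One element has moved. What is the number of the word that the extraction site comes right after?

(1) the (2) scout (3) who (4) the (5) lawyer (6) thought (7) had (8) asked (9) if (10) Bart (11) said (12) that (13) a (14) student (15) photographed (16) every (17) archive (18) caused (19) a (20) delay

The displaced element is "the scout" (word 2).
It is linked across 1 clause boundary (Ø).
It functions as the subject of "asked", so the gap sits immediately after word 6 ("thought").
Base order: The lawyer thought that the scout had asked if Bart said that a student photographed every archive.

6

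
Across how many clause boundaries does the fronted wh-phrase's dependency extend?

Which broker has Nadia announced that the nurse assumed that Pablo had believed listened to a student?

3

"which broker" is extracted from the subject of "listened".
Boundaries crossed, outermost first: [that], [that], [Ø] — 3 in total.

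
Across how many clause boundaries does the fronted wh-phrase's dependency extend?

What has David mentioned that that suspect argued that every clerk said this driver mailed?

3

"what" is extracted from the object of "mailed".
Boundaries crossed, outermost first: [that], [that], [Ø] — 3 in total.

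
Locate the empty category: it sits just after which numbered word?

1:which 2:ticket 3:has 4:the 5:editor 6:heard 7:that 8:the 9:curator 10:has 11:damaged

The displaced element is "which ticket" (word 2).
It is linked across 1 clause boundary (that).
It functions as the direct object of "damaged", so the gap sits immediately after word 11 ("damaged").
Base order: The editor has heard that the curator has damaged which ticket.

11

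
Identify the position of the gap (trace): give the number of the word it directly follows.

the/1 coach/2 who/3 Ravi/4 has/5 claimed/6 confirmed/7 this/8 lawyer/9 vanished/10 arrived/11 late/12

The displaced element is "the coach" (word 2).
It is linked across 1 clause boundary (Ø).
It functions as the subject of "confirmed", so the gap sits immediately after word 6 ("claimed").
Base order: Ravi has claimed the coach confirmed this lawyer vanished.

6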